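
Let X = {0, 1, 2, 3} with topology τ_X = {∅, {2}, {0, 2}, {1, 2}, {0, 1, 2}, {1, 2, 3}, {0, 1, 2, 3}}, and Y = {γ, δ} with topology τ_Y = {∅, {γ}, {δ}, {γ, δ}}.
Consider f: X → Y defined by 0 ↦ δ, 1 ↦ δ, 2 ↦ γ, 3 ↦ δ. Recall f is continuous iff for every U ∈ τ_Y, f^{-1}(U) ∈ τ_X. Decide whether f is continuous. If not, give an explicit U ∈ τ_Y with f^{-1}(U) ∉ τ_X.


f is NOT continuous.

Compute f^{-1}(U) for each U ∈ τ_Y:
  U = ∅: f^{-1}(U) = ∅ ∈ τ_X ✓.
  U = {γ}: f^{-1}(U) = {2} ∈ τ_X ✓.
  U = {δ}: f^{-1}(U) = {0, 1, 3} ∉ τ_X ✗.
  U = {γ, δ}: f^{-1}(U) = {0, 1, 2, 3} ∈ τ_X ✓.
Found U = {δ} with f^{-1}(U) = {0, 1, 3} not in τ_X. Therefore f is NOT continuous.


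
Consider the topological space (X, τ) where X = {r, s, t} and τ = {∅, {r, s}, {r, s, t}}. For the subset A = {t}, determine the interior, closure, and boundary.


int(A) = ∅, cl(A) = {t}, ∂A = {t}.

Closed sets in (X, τ) are complements of opens:
  closed(X, τ) = {∅, {t}, {r, s, t}}.
int(A) = ⋃ {U ∈ τ : U ⊆ A}. Opens contained in A: ∅.
Taking the union of these: int(A) = ∅.
cl(A) = ⋂ {C closed : A ⊆ C}. Closed sets containing A: {t}, {r, s, t}.
Intersecting these: cl(A) = {t}.
∂A = cl(A) ∖ int(A) = {t} ∖ ∅ = {t}.


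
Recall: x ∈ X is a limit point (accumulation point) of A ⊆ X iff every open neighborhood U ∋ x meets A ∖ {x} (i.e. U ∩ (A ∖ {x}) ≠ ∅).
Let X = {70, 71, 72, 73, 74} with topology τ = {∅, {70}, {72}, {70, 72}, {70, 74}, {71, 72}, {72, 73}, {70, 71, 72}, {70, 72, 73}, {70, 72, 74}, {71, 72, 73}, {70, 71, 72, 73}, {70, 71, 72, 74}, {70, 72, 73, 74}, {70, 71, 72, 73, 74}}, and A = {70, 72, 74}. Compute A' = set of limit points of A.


A' = {71, 73, 74}

For each x ∈ X, list the open sets U ∈ τ with x ∈ U, then check whether U ∩ (A ∖ {x}) ≠ ∅ for every such U.
  x = 70: open {70} ∋ x has {70} ∩ (A ∖ {70}) = ∅, so x is NOT a limit point.
  x = 71: opens ∋ x are {71, 72}, {70, 71, 72}, {71, 72, 73}, {70, 71, 72, 73}, {70, 71, 72, 74}, {70, 71, 72, 73, 74}; each meets A ∖ {71}, so x IS a limit point.
  x = 72: open {72} ∋ x has {72} ∩ (A ∖ {72}) = ∅, so x is NOT a limit point.
  x = 73: opens ∋ x are {72, 73}, {70, 72, 73}, {71, 72, 73}, {70, 71, 72, 73}, {70, 72, 73, 74}, {70, 71, 72, 73, 74}; each meets A ∖ {73}, so x IS a limit point.
  x = 74: opens ∋ x are {70, 74}, {70, 72, 74}, {70, 71, 72, 74}, {70, 72, 73, 74}, {70, 71, 72, 73, 74}; each meets A ∖ {74}, so x IS a limit point.
Collecting: A' = {71, 73, 74}.


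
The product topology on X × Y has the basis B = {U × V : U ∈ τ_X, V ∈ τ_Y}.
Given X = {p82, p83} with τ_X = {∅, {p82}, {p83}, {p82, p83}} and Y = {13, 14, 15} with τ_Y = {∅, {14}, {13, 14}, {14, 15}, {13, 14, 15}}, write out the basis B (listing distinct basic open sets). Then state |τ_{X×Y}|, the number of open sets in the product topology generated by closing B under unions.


Basis B = {∅ × ∅, {p82} × {14}, {p83} × {14}, {p82} × {13, 14}, {p82} × {14, 15}, {p82, p83} × {14}, {p83} × {13, 14}, {p83} × {14, 15}, {p82} × {13, 14, 15}, {p83} × {13, 14, 15}, {p82, p83} × {13, 14}, {p82, p83} × {14, 15}, {p82, p83} × {13, 14, 15}}; |τ_{X×Y}| = 25.

Enumerate products U × V with U ∈ τ_X, V ∈ τ_Y (deduplicated):
  ∅ × ∅ = {} (∅)
  {p82} × {14} = {(p82,14)}
  {p83} × {14} = {(p83,14)}
  {p82} × {13, 14} = {(p82,13), (p82,14)}
  {p82} × {14, 15} = {(p82,14), (p82,15)}
  {p82, p83} × {14} = {(p82,14), (p83,14)}
  {p83} × {13, 14} = {(p83,13), (p83,14)}
  {p83} × {14, 15} = {(p83,14), (p83,15)}
  {p82} × {13, 14, 15} = {(p82,13), (p82,14), (p82,15)}
  {p83} × {13, 14, 15} = {(p83,13), (p83,14), (p83,15)}
  {p82, p83} × {13, 14} = {(p82,13), (p82,14), (p83,13), (p83,14)}
  {p82, p83} × {14, 15} = {(p82,14), (p82,15), (p83,14), (p83,15)}
  {p82, p83} × {13, 14, 15} = {(p82,13), (p82,14), (p82,15), (p83,13), (p83,14), (p83,15)}
These 13 distinct sets form the basis B.
Close under arbitrary unions to get τ_{X×Y}; counting gives |τ_{X×Y}| = 25.


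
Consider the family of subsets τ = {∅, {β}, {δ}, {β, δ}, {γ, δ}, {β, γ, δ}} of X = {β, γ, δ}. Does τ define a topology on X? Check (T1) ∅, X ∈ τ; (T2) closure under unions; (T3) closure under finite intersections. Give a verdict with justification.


τ IS a topology on X.

Axiom (T1): ∅ ∈ τ? Yes; X ∈ τ? Yes.
Axiom (T2/T3): check pairwise unions and intersections of members of τ.
All pairwise intersections and unions checked — each lies in τ. Therefore τ satisfies (T1), (T2), (T3): it IS a topology on X.


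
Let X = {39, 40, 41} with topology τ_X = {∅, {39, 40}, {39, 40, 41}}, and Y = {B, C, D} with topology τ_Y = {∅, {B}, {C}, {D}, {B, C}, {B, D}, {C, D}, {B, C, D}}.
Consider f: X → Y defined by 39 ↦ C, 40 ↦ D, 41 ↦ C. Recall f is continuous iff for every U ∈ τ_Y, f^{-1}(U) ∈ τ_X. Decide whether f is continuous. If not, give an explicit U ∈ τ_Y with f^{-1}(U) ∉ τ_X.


f is NOT continuous.

Compute f^{-1}(U) for each U ∈ τ_Y:
  U = ∅: f^{-1}(U) = ∅ ∈ τ_X ✓.
  U = {B}: f^{-1}(U) = ∅ ∈ τ_X ✓.
  U = {C}: f^{-1}(U) = {39, 41} ∉ τ_X ✗.
  U = {D}: f^{-1}(U) = {40} ∉ τ_X ✗.
  U = {B, C}: f^{-1}(U) = {39, 41} ∉ τ_X ✗.
  U = {B, D}: f^{-1}(U) = {40} ∉ τ_X ✗.
  U = {C, D}: f^{-1}(U) = {39, 40, 41} ∈ τ_X ✓.
  U = {B, C, D}: f^{-1}(U) = {39, 40, 41} ∈ τ_X ✓.
Found U = {C} with f^{-1}(U) = {39, 41} not in τ_X. Therefore f is NOT continuous.


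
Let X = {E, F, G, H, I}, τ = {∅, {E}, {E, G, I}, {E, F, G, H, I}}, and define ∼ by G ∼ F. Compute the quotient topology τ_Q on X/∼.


X/∼ = {[E], [F=G], [H], [I]}; |τ_Q| = 3.

Equivalence classes: [E], [F=G], [H], [I].
Quotient map π: X → X/∼ sends E ↦ [E], F ↦ [F=G], G ↦ [F=G], H ↦ [H], I ↦ [I].
For each subset V ⊆ X/∼, compute π^{-1}(V) ⊆ X and check whether π^{-1}(V) ∈ τ. V is open in τ_Q iff π^{-1}(V) ∈ τ.
  V = {}: π^{-1}(V) = ∅ ∈ τ ✓.
  V = {[E]}: π^{-1}(V) = {E} ∈ τ ✓.
  V = {[F=G]}: π^{-1}(V) = {F, G} ∉ τ ✗.
  V = {[E], [F=G]}: π^{-1}(V) = {E, F, G} ∉ τ ✗.
  V = {[H]}: π^{-1}(V) = {H} ∉ τ ✗.
  V = {[E], [H]}: π^{-1}(V) = {E, H} ∉ τ ✗.
  V = {[F=G], [H]}: π^{-1}(V) = {F, G, H} ∉ τ ✗.
  V = {[E], [F=G], [H]}: π^{-1}(V) = {E, F, G, H} ∉ τ ✗.
  V = {[I]}: π^{-1}(V) = {I} ∉ τ ✗.
  V = {[E], [I]}: π^{-1}(V) = {E, I} ∉ τ ✗.
  V = {[F=G], [I]}: π^{-1}(V) = {F, G, I} ∉ τ ✗.
  V = {[E], [F=G], [I]}: π^{-1}(V) = {E, F, G, I} ∉ τ ✗.
  V = {[H], [I]}: π^{-1}(V) = {H, I} ∉ τ ✗.
  V = {[E], [H], [I]}: π^{-1}(V) = {E, H, I} ∉ τ ✗.
  V = {[F=G], [H], [I]}: π^{-1}(V) = {F, G, H, I} ∉ τ ✗.
  V = {[E], [F=G], [H], [I]}: π^{-1}(V) = {E, F, G, H, I} ∈ τ ✓.
Open sets in the quotient: τ_Q = {{}, {[E]}, {[E], [F=G], [H], [I]}} (3 elements).


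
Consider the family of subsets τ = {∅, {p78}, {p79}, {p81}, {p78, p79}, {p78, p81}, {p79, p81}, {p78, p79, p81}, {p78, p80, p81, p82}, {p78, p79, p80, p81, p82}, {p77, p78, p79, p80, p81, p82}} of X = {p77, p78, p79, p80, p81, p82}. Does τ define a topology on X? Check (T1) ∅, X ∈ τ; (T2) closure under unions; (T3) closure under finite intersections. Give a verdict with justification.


τ IS a topology on X.

Axiom (T1): ∅ ∈ τ? Yes; X ∈ τ? Yes.
Axiom (T2/T3): check pairwise unions and intersections of members of τ.
All pairwise intersections and unions checked — each lies in τ. Therefore τ satisfies (T1), (T2), (T3): it IS a topology on X.


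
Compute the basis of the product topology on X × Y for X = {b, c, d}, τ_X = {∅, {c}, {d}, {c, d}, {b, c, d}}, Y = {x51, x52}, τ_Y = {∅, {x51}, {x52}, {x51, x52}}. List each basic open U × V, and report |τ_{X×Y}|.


Basis B = {∅ × ∅, {c} × {x51}, {c} × {x52}, {d} × {x51}, {d} × {x52}, {c} × {x51, x52}, {c, d} × {x51}, {c, d} × {x52}, {d} × {x51, x52}, {b, c, d} × {x51}, {b, c, d} × {x52}, {c, d} × {x51, x52}, {b, c, d} × {x51, x52}}; |τ_{X×Y}| = 25.

Enumerate products U × V with U ∈ τ_X, V ∈ τ_Y (deduplicated):
  ∅ × ∅ = {} (∅)
  {c} × {x51} = {(c,x51)}
  {c} × {x52} = {(c,x52)}
  {d} × {x51} = {(d,x51)}
  {d} × {x52} = {(d,x52)}
  {c} × {x51, x52} = {(c,x51), (c,x52)}
  {c, d} × {x51} = {(c,x51), (d,x51)}
  {c, d} × {x52} = {(c,x52), (d,x52)}
  {d} × {x51, x52} = {(d,x51), (d,x52)}
  {b, c, d} × {x51} = {(b,x51), (c,x51), (d,x51)}
  {b, c, d} × {x52} = {(b,x52), (c,x52), (d,x52)}
  {c, d} × {x51, x52} = {(c,x51), (c,x52), (d,x51), (d,x52)}
  {b, c, d} × {x51, x52} = {(b,x51), (b,x52), (c,x51), (c,x52), (d,x51), (d,x52)}
These 13 distinct sets form the basis B.
Close under arbitrary unions to get τ_{X×Y}; counting gives |τ_{X×Y}| = 25.


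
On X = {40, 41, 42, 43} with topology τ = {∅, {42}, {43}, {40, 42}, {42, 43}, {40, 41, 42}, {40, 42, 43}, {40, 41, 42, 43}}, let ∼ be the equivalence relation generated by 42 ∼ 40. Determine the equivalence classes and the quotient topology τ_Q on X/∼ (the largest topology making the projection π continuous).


X/∼ = {[40=42], [41], [43]}; |τ_Q| = 6.

Equivalence classes: [40=42], [41], [43].
Quotient map π: X → X/∼ sends 40 ↦ [40=42], 41 ↦ [41], 42 ↦ [40=42], 43 ↦ [43].
For each subset V ⊆ X/∼, compute π^{-1}(V) ⊆ X and check whether π^{-1}(V) ∈ τ. V is open in τ_Q iff π^{-1}(V) ∈ τ.
  V = {}: π^{-1}(V) = ∅ ∈ τ ✓.
  V = {[40=42]}: π^{-1}(V) = {40, 42} ∈ τ ✓.
  V = {[41]}: π^{-1}(V) = {41} ∉ τ ✗.
  V = {[40=42], [41]}: π^{-1}(V) = {40, 41, 42} ∈ τ ✓.
  V = {[43]}: π^{-1}(V) = {43} ∈ τ ✓.
  V = {[40=42], [43]}: π^{-1}(V) = {40, 42, 43} ∈ τ ✓.
  V = {[41], [43]}: π^{-1}(V) = {41, 43} ∉ τ ✗.
  V = {[40=42], [41], [43]}: π^{-1}(V) = {40, 41, 42, 43} ∈ τ ✓.
Open sets in the quotient: τ_Q = {{}, {[40=42]}, {[40=42], [41]}, {[43]}, {[40=42], [43]}, {[40=42], [41], [43]}} (6 elements).


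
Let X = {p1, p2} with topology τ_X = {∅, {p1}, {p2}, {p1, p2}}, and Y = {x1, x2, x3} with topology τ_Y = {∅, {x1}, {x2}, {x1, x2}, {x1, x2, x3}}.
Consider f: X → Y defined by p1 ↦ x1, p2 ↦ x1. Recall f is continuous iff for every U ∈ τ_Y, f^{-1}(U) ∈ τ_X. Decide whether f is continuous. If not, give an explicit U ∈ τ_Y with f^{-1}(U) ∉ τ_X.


f IS continuous.

Compute f^{-1}(U) for each U ∈ τ_Y:
  U = ∅: f^{-1}(U) = ∅ ∈ τ_X ✓.
  U = {x1}: f^{-1}(U) = {p1, p2} ∈ τ_X ✓.
  U = {x2}: f^{-1}(U) = ∅ ∈ τ_X ✓.
  U = {x1, x2}: f^{-1}(U) = {p1, p2} ∈ τ_X ✓.
  U = {x1, x2, x3}: f^{-1}(U) = {p1, p2} ∈ τ_X ✓.
Every preimage lies in τ_X, so f IS continuous.


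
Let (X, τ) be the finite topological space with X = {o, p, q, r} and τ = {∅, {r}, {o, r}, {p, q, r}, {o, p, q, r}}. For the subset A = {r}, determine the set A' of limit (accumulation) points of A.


A' = {o, p, q}

For each x ∈ X, list the open sets U ∈ τ with x ∈ U, then check whether U ∩ (A ∖ {x}) ≠ ∅ for every such U.
  x = o: opens ∋ x are {o, r}, {o, p, q, r}; each meets A ∖ {o}, so x IS a limit point.
  x = p: opens ∋ x are {p, q, r}, {o, p, q, r}; each meets A ∖ {p}, so x IS a limit point.
  x = q: opens ∋ x are {p, q, r}, {o, p, q, r}; each meets A ∖ {q}, so x IS a limit point.
  x = r: open {r} ∋ x has {r} ∩ (A ∖ {r}) = ∅, so x is NOT a limit point.
Collecting: A' = {o, p, q}.


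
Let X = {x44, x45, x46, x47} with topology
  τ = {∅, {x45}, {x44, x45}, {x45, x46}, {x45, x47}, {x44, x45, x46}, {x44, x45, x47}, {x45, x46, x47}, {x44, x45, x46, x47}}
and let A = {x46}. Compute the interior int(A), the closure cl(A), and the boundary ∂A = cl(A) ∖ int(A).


int(A) = ∅, cl(A) = {x46}, ∂A = {x46}.

Closed sets in (X, τ) are complements of opens:
  closed(X, τ) = {∅, {x44}, {x46}, {x47}, {x44, x46}, {x44, x47}, {x46, x47}, {x44, x46, x47}, {x44, x45, x46, x47}}.
int(A) = ⋃ {U ∈ τ : U ⊆ A}. Opens contained in A: ∅.
Taking the union of these: int(A) = ∅.
cl(A) = ⋂ {C closed : A ⊆ C}. Closed sets containing A: {x46}, {x44, x46}, {x46, x47}, {x44, x46, x47}, {x44, x45, x46, x47}.
Intersecting these: cl(A) = {x46}.
∂A = cl(A) ∖ int(A) = {x46} ∖ ∅ = {x46}.


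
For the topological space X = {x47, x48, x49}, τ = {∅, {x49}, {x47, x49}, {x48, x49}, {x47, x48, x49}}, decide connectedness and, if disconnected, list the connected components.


(X, τ) is connected.

Find clopen sets (U ∈ τ with X ∖ U ∈ τ):
  U = ∅, X ∖ U = {x47, x48, x49} — both open, so U is clopen.
  U = {x47, x48, x49}, X ∖ U = ∅ — both open, so U is clopen.
Only trivial clopens (∅ and X) exist, so (X, τ) is connected.
Compute connected components by grouping points that agree on all clopens:
  component: {x47, x48, x49}


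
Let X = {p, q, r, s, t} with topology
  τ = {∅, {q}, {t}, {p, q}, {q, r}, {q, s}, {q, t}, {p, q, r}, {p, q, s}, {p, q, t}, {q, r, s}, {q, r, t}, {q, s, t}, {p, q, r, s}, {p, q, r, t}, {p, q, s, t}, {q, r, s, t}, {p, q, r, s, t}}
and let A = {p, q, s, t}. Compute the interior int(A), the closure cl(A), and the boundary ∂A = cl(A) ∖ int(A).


int(A) = {p, q, s, t}, cl(A) = {p, q, r, s, t}, ∂A = {r}.

Closed sets in (X, τ) are complements of opens:
  closed(X, τ) = {∅, {p}, {r}, {s}, {t}, {p, r}, {p, s}, {p, t}, {r, s}, {r, t}, {s, t}, {p, r, s}, {p, r, t}, {p, s, t}, {r, s, t}, {p, q, r, s}, {p, r, s, t}, {p, q, r, s, t}}.
int(A) = ⋃ {U ∈ τ : U ⊆ A}. Opens contained in A: ∅, {q}, {t}, {p, q}, {q, s}, {q, t}, {p, q, s}, {p, q, t}, {q, s, t}, {p, q, s, t}.
Taking the union of these: int(A) = {p, q, s, t}.
cl(A) = ⋂ {C closed : A ⊆ C}. Closed sets containing A: {p, q, r, s, t}.
Intersecting these: cl(A) = {p, q, r, s, t}.
∂A = cl(A) ∖ int(A) = {p, q, r, s, t} ∖ {p, q, s, t} = {r}.


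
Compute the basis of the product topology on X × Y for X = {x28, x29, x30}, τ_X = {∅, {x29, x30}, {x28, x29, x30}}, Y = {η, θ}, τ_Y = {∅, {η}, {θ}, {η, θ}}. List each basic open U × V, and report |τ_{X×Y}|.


Basis B = {∅ × ∅, {x29, x30} × {η}, {x29, x30} × {θ}, {x28, x29, x30} × {η}, {x28, x29, x30} × {θ}, {x29, x30} × {η, θ}, {x28, x29, x30} × {η, θ}}; |τ_{X×Y}| = 9.

Enumerate products U × V with U ∈ τ_X, V ∈ τ_Y (deduplicated):
  ∅ × ∅ = {} (∅)
  {x29, x30} × {η} = {(x29,η), (x30,η)}
  {x29, x30} × {θ} = {(x29,θ), (x30,θ)}
  {x28, x29, x30} × {η} = {(x28,η), (x29,η), (x30,η)}
  {x28, x29, x30} × {θ} = {(x28,θ), (x29,θ), (x30,θ)}
  {x29, x30} × {η, θ} = {(x29,η), (x29,θ), (x30,η), (x30,θ)}
  {x28, x29, x30} × {η, θ} = {(x28,η), (x28,θ), (x29,η), (x29,θ), (x30,η), (x30,θ)}
These 7 distinct sets form the basis B.
Close under arbitrary unions to get τ_{X×Y}; counting gives |τ_{X×Y}| = 9.


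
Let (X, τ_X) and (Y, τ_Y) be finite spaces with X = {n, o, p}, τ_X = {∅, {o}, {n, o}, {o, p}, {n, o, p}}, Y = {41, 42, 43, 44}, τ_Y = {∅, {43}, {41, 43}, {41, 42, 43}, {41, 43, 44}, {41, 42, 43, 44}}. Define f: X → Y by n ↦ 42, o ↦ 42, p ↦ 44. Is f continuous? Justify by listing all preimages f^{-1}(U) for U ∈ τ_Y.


f is NOT continuous.

Compute f^{-1}(U) for each U ∈ τ_Y:
  U = ∅: f^{-1}(U) = ∅ ∈ τ_X ✓.
  U = {43}: f^{-1}(U) = ∅ ∈ τ_X ✓.
  U = {41, 43}: f^{-1}(U) = ∅ ∈ τ_X ✓.
  U = {41, 42, 43}: f^{-1}(U) = {n, o} ∈ τ_X ✓.
  U = {41, 43, 44}: f^{-1}(U) = {p} ∉ τ_X ✗.
  U = {41, 42, 43, 44}: f^{-1}(U) = {n, o, p} ∈ τ_X ✓.
Found U = {41, 43, 44} with f^{-1}(U) = {p} not in τ_X. Therefore f is NOT continuous.


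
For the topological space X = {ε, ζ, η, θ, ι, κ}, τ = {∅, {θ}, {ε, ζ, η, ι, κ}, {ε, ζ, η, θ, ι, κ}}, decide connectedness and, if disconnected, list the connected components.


(X, τ) is disconnected; components = [{θ}, {ε, ζ, η, ι, κ}].

Find clopen sets (U ∈ τ with X ∖ U ∈ τ):
  U = ∅, X ∖ U = {ε, ζ, η, θ, ι, κ} — both open, so U is clopen.
  U = {θ}, X ∖ U = {ε, ζ, η, ι, κ} — both open, so U is clopen.
  U = {ε, ζ, η, ι, κ}, X ∖ U = {θ} — both open, so U is clopen.
  U = {ε, ζ, η, θ, ι, κ}, X ∖ U = ∅ — both open, so U is clopen.
Nontrivial clopen(s) exist: e.g. {ε, ζ, η, ι, κ}. So (X, τ) is disconnected.
Compute connected components by grouping points that agree on all clopens:
  component: {θ}
  component: {ε, ζ, η, ι, κ}


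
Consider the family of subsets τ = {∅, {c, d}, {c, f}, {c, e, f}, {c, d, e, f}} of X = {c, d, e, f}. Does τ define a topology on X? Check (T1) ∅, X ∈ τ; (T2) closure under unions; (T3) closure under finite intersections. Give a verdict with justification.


τ is NOT a topology on X.

Axiom (T1): ∅ ∈ τ? Yes; X ∈ τ? Yes.
Axiom (T2/T3): check pairwise unions and intersections of members of τ.
Counterexample for (T3): {c, d} ∩ {c, f} = {c} ∉ τ. Therefore τ is NOT a topology.


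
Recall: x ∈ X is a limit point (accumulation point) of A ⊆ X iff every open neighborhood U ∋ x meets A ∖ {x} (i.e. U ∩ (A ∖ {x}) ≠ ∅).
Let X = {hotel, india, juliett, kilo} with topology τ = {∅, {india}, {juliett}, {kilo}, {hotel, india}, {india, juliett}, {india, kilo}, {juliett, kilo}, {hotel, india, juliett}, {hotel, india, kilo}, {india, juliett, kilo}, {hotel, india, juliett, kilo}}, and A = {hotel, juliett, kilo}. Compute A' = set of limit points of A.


A' = ∅

For each x ∈ X, list the open sets U ∈ τ with x ∈ U, then check whether U ∩ (A ∖ {x}) ≠ ∅ for every such U.
  x = hotel: open {hotel, india} ∋ x has {hotel, india} ∩ (A ∖ {hotel}) = ∅, so x is NOT a limit point.
  x = india: open {india} ∋ x has {india} ∩ (A ∖ {india}) = ∅, so x is NOT a limit point.
  x = juliett: open {juliett} ∋ x has {juliett} ∩ (A ∖ {juliett}) = ∅, so x is NOT a limit point.
  x = kilo: open {kilo} ∋ x has {kilo} ∩ (A ∖ {kilo}) = ∅, so x is NOT a limit point.
Collecting: A' = ∅.


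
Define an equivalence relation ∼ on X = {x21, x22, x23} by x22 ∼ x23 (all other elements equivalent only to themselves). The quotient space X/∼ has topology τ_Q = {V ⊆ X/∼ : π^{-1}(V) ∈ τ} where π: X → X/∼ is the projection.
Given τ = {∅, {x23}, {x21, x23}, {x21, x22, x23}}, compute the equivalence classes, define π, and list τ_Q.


X/∼ = {[x21], [x22=x23]}; |τ_Q| = 2.

Equivalence classes: [x21], [x22=x23].
Quotient map π: X → X/∼ sends x21 ↦ [x21], x22 ↦ [x22=x23], x23 ↦ [x22=x23].
For each subset V ⊆ X/∼, compute π^{-1}(V) ⊆ X and check whether π^{-1}(V) ∈ τ. V is open in τ_Q iff π^{-1}(V) ∈ τ.
  V = {}: π^{-1}(V) = ∅ ∈ τ ✓.
  V = {[x21]}: π^{-1}(V) = {x21} ∉ τ ✗.
  V = {[x22=x23]}: π^{-1}(V) = {x22, x23} ∉ τ ✗.
  V = {[x21], [x22=x23]}: π^{-1}(V) = {x21, x22, x23} ∈ τ ✓.
Open sets in the quotient: τ_Q = {{}, {[x21], [x22=x23]}} (2 elements).


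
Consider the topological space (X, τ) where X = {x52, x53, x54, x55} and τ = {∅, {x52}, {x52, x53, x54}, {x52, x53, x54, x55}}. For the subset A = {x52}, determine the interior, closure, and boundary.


int(A) = {x52}, cl(A) = {x52, x53, x54, x55}, ∂A = {x53, x54, x55}.

Closed sets in (X, τ) are complements of opens:
  closed(X, τ) = {∅, {x55}, {x53, x54, x55}, {x52, x53, x54, x55}}.
int(A) = ⋃ {U ∈ τ : U ⊆ A}. Opens contained in A: ∅, {x52}.
Taking the union of these: int(A) = {x52}.
cl(A) = ⋂ {C closed : A ⊆ C}. Closed sets containing A: {x52, x53, x54, x55}.
Intersecting these: cl(A) = {x52, x53, x54, x55}.
∂A = cl(A) ∖ int(A) = {x52, x53, x54, x55} ∖ {x52} = {x53, x54, x55}.


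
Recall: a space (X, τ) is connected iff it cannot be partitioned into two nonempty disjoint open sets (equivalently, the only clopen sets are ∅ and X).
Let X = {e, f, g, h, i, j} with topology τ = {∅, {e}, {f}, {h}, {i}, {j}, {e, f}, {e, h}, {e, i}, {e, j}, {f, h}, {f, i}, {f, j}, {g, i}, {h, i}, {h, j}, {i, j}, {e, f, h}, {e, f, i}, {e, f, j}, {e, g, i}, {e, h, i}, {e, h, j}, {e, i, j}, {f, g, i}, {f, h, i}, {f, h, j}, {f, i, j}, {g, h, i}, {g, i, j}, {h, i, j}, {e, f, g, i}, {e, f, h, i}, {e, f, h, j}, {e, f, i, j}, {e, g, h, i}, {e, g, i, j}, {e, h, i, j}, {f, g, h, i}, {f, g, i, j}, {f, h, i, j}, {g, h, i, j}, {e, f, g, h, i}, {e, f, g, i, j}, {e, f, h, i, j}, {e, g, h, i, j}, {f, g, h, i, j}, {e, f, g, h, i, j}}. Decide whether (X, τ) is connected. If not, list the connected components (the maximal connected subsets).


(X, τ) is disconnected; components = [{e}, {f}, {h}, {j}, {g, i}].

Find clopen sets (U ∈ τ with X ∖ U ∈ τ):
  U = ∅, X ∖ U = {e, f, g, h, i, j} — both open, so U is clopen.
  U = {e}, X ∖ U = {f, g, h, i, j} — both open, so U is clopen.
  U = {f}, X ∖ U = {e, g, h, i, j} — both open, so U is clopen.
  U = {h}, X ∖ U = {e, f, g, i, j} — both open, so U is clopen.
  U = {j}, X ∖ U = {e, f, g, h, i} — both open, so U is clopen.
  U = {e, f}, X ∖ U = {g, h, i, j} — both open, so U is clopen.
  U = {e, h}, X ∖ U = {f, g, i, j} — both open, so U is clopen.
  U = {e, j}, X ∖ U = {f, g, h, i} — both open, so U is clopen.
  U = {f, h}, X ∖ U = {e, g, i, j} — both open, so U is clopen.
  U = {f, j}, X ∖ U = {e, g, h, i} — both open, so U is clopen.
  U = {g, i}, X ∖ U = {e, f, h, j} — both open, so U is clopen.
  U = {h, j}, X ∖ U = {e, f, g, i} — both open, so U is clopen.
  U = {e, f, h}, X ∖ U = {g, i, j} — both open, so U is clopen.
  U = {e, f, j}, X ∖ U = {g, h, i} — both open, so U is clopen.
  U = {e, g, i}, X ∖ U = {f, h, j} — both open, so U is clopen.
  U = {e, h, j}, X ∖ U = {f, g, i} — both open, so U is clopen.
  U = {f, g, i}, X ∖ U = {e, h, j} — both open, so U is clopen.
  U = {f, h, j}, X ∖ U = {e, g, i} — both open, so U is clopen.
  U = {g, h, i}, X ∖ U = {e, f, j} — both open, so U is clopen.
  U = {g, i, j}, X ∖ U = {e, f, h} — both open, so U is clopen.
  U = {e, f, g, i}, X ∖ U = {h, j} — both open, so U is clopen.
  U = {e, f, h, j}, X ∖ U = {g, i} — both open, so U is clopen.
  U = {e, g, h, i}, X ∖ U = {f, j} — both open, so U is clopen.
  U = {e, g, i, j}, X ∖ U = {f, h} — both open, so U is clopen.
  U = {f, g, h, i}, X ∖ U = {e, j} — both open, so U is clopen.
  U = {f, g, i, j}, X ∖ U = {e, h} — both open, so U is clopen.
  U = {g, h, i, j}, X ∖ U = {e, f} — both open, so U is clopen.
  U = {e, f, g, h, i}, X ∖ U = {j} — both open, so U is clopen.
  U = {e, f, g, i, j}, X ∖ U = {h} — both open, so U is clopen.
  U = {e, g, h, i, j}, X ∖ U = {f} — both open, so U is clopen.
  U = {f, g, h, i, j}, X ∖ U = {e} — both open, so U is clopen.
  U = {e, f, g, h, i, j}, X ∖ U = ∅ — both open, so U is clopen.
Nontrivial clopen(s) exist: e.g. {f}. So (X, τ) is disconnected.
Compute connected components by grouping points that agree on all clopens:
  component: {e}
  component: {f}
  component: {h}
  component: {j}
  component: {g, i}


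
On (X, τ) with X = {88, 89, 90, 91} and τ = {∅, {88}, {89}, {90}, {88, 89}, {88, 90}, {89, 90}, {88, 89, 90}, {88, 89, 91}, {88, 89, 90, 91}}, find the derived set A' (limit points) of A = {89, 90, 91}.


A' = {91}

For each x ∈ X, list the open sets U ∈ τ with x ∈ U, then check whether U ∩ (A ∖ {x}) ≠ ∅ for every such U.
  x = 88: open {88} ∋ x has {88} ∩ (A ∖ {88}) = ∅, so x is NOT a limit point.
  x = 89: open {89} ∋ x has {89} ∩ (A ∖ {89}) = ∅, so x is NOT a limit point.
  x = 90: open {90} ∋ x has {90} ∩ (A ∖ {90}) = ∅, so x is NOT a limit point.
  x = 91: opens ∋ x are {88, 89, 91}, {88, 89, 90, 91}; each meets A ∖ {91}, so x IS a limit point.
Collecting: A' = {91}.


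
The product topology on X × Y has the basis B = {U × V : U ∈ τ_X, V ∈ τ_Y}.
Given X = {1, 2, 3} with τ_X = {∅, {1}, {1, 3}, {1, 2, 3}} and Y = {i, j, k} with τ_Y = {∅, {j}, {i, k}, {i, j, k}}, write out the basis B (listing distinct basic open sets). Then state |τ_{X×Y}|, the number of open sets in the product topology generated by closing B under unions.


Basis B = {∅ × ∅, {1} × {j}, {1} × {i, k}, {1, 3} × {j}, {1} × {i, j, k}, {1, 2, 3} × {j}, {1, 3} × {i, k}, {1, 3} × {i, j, k}, {1, 2, 3} × {i, k}, {1, 2, 3} × {i, j, k}}; |τ_{X×Y}| = 16.

Enumerate products U × V with U ∈ τ_X, V ∈ τ_Y (deduplicated):
  ∅ × ∅ = {} (∅)
  {1} × {j} = {(1,j)}
  {1} × {i, k} = {(1,i), (1,k)}
  {1, 3} × {j} = {(1,j), (3,j)}
  {1} × {i, j, k} = {(1,i), (1,j), (1,k)}
  {1, 2, 3} × {j} = {(1,j), (2,j), (3,j)}
  {1, 3} × {i, k} = {(1,i), (1,k), (3,i), (3,k)}
  {1, 3} × {i, j, k} = {(1,i), (1,j), (1,k), (3,i), (3,j), (3,k)}
  {1, 2, 3} × {i, k} = {(1,i), (1,k), (2,i), (2,k), (3,i), (3,k)}
  {1, 2, 3} × {i, j, k} = {(1,i), (1,j), (1,k), (2,i), (2,j), (2,k), (3,i), (3,j), (3,k)}
These 10 distinct sets form the basis B.
Close under arbitrary unions to get τ_{X×Y}; counting gives |τ_{X×Y}| = 16.


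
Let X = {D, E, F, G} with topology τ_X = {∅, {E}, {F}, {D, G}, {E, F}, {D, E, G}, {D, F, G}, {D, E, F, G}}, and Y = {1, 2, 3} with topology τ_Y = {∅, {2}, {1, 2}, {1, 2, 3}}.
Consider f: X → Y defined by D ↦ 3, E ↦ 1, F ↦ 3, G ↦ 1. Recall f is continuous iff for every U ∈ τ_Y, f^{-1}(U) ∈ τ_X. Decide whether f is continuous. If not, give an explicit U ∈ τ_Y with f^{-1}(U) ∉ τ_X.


f is NOT continuous.

Compute f^{-1}(U) for each U ∈ τ_Y:
  U = ∅: f^{-1}(U) = ∅ ∈ τ_X ✓.
  U = {2}: f^{-1}(U) = ∅ ∈ τ_X ✓.
  U = {1, 2}: f^{-1}(U) = {E, G} ∉ τ_X ✗.
  U = {1, 2, 3}: f^{-1}(U) = {D, E, F, G} ∈ τ_X ✓.
Found U = {1, 2} with f^{-1}(U) = {E, G} not in τ_X. Therefore f is NOT continuous.


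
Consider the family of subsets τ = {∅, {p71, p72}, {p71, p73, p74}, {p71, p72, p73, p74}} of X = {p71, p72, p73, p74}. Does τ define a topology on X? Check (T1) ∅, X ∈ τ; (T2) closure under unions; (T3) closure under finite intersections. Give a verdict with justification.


τ is NOT a topology on X.

Axiom (T1): ∅ ∈ τ? Yes; X ∈ τ? Yes.
Axiom (T2/T3): check pairwise unions and intersections of members of τ.
Counterexample for (T3): {p71, p72} ∩ {p71, p73, p74} = {p71} ∉ τ. Therefore τ is NOT a topology.


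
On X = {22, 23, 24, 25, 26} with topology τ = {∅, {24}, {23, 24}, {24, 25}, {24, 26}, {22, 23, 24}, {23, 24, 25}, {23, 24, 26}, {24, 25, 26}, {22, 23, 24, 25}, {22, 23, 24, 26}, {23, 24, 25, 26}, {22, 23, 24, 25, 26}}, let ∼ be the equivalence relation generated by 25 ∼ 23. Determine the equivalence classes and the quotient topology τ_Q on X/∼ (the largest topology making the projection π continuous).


X/∼ = {[22], [23=25], [24], [26]}; |τ_Q| = 7.

Equivalence classes: [22], [23=25], [24], [26].
Quotient map π: X → X/∼ sends 22 ↦ [22], 23 ↦ [23=25], 24 ↦ [24], 25 ↦ [23=25], 26 ↦ [26].
For each subset V ⊆ X/∼, compute π^{-1}(V) ⊆ X and check whether π^{-1}(V) ∈ τ. V is open in τ_Q iff π^{-1}(V) ∈ τ.
  V = {}: π^{-1}(V) = ∅ ∈ τ ✓.
  V = {[22]}: π^{-1}(V) = {22} ∉ τ ✗.
  V = {[23=25]}: π^{-1}(V) = {23, 25} ∉ τ ✗.
  V = {[22], [23=25]}: π^{-1}(V) = {22, 23, 25} ∉ τ ✗.
  V = {[24]}: π^{-1}(V) = {24} ∈ τ ✓.
  V = {[22], [24]}: π^{-1}(V) = {22, 24} ∉ τ ✗.
  V = {[23=25], [24]}: π^{-1}(V) = {23, 24, 25} ∈ τ ✓.
  V = {[22], [23=25], [24]}: π^{-1}(V) = {22, 23, 24, 25} ∈ τ ✓.
  V = {[26]}: π^{-1}(V) = {26} ∉ τ ✗.
  V = {[22], [26]}: π^{-1}(V) = {22, 26} ∉ τ ✗.
  V = {[23=25], [26]}: π^{-1}(V) = {23, 25, 26} ∉ τ ✗.
  V = {[22], [23=25], [26]}: π^{-1}(V) = {22, 23, 25, 26} ∉ τ ✗.
  V = {[24], [26]}: π^{-1}(V) = {24, 26} ∈ τ ✓.
  V = {[22], [24], [26]}: π^{-1}(V) = {22, 24, 26} ∉ τ ✗.
  V = {[23=25], [24], [26]}: π^{-1}(V) = {23, 24, 25, 26} ∈ τ ✓.
  V = {[22], [23=25], [24], [26]}: π^{-1}(V) = {22, 23, 24, 25, 26} ∈ τ ✓.
Open sets in the quotient: τ_Q = {{}, {[24]}, {[23=25], [24]}, {[22], [23=25], [24]}, {[24], [26]}, {[23=25], [24], [26]}, {[22], [23=25], [24], [26]}} (7 elements).


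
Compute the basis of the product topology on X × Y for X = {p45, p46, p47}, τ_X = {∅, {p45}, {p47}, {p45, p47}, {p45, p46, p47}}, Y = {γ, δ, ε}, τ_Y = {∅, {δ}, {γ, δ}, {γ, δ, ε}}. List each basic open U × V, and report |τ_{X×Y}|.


Basis B = {∅ × ∅, {p45} × {δ}, {p47} × {δ}, {p45} × {γ, δ}, {p45, p47} × {δ}, {p47} × {γ, δ}, {p45} × {γ, δ, ε}, {p45, p46, p47} × {δ}, {p47} × {γ, δ, ε}, {p45, p47} × {γ, δ}, {p45, p47} × {γ, δ, ε}, {p45, p46, p47} × {γ, δ}, {p45, p46, p47} × {γ, δ, ε}}; |τ_{X×Y}| = 30.

Enumerate products U × V with U ∈ τ_X, V ∈ τ_Y (deduplicated):
  ∅ × ∅ = {} (∅)
  {p45} × {δ} = {(p45,δ)}
  {p47} × {δ} = {(p47,δ)}
  {p45} × {γ, δ} = {(p45,γ), (p45,δ)}
  {p45, p47} × {δ} = {(p45,δ), (p47,δ)}
  {p47} × {γ, δ} = {(p47,γ), (p47,δ)}
  {p45} × {γ, δ, ε} = {(p45,γ), (p45,δ), (p45,ε)}
  {p45, p46, p47} × {δ} = {(p45,δ), (p46,δ), (p47,δ)}
  {p47} × {γ, δ, ε} = {(p47,γ), (p47,δ), (p47,ε)}
  {p45, p47} × {γ, δ} = {(p45,γ), (p45,δ), (p47,γ), (p47,δ)}
  {p45, p47} × {γ, δ, ε} = {(p45,γ), (p45,δ), (p45,ε), (p47,γ), (p47,δ), (p47,ε)}
  {p45, p46, p47} × {γ, δ} = {(p45,γ), (p45,δ), (p46,γ), (p46,δ), (p47,γ), (p47,δ)}
  {p45, p46, p47} × {γ, δ, ε} = {(p45,γ), (p45,δ), (p45,ε), (p46,γ), (p46,δ), (p46,ε), (p47,γ), (p47,δ), (p47,ε)}
These 13 distinct sets form the basis B.
Close under arbitrary unions to get τ_{X×Y}; counting gives |τ_{X×Y}| = 30.


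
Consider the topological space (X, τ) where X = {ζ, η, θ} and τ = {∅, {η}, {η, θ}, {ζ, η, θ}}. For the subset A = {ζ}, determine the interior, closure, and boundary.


int(A) = ∅, cl(A) = {ζ}, ∂A = {ζ}.

Closed sets in (X, τ) are complements of opens:
  closed(X, τ) = {∅, {ζ}, {ζ, θ}, {ζ, η, θ}}.
int(A) = ⋃ {U ∈ τ : U ⊆ A}. Opens contained in A: ∅.
Taking the union of these: int(A) = ∅.
cl(A) = ⋂ {C closed : A ⊆ C}. Closed sets containing A: {ζ}, {ζ, θ}, {ζ, η, θ}.
Intersecting these: cl(A) = {ζ}.
∂A = cl(A) ∖ int(A) = {ζ} ∖ ∅ = {ζ}.


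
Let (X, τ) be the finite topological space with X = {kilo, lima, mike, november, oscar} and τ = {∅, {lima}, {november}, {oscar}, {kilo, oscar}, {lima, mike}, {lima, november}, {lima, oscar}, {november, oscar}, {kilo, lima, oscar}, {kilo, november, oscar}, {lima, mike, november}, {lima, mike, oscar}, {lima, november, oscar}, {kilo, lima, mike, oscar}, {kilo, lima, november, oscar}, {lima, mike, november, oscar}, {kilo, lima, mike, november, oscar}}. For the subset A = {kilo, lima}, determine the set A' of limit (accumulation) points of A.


A' = {mike}

For each x ∈ X, list the open sets U ∈ τ with x ∈ U, then check whether U ∩ (A ∖ {x}) ≠ ∅ for every such U.
  x = kilo: open {kilo, oscar} ∋ x has {kilo, oscar} ∩ (A ∖ {kilo}) = ∅, so x is NOT a limit point.
  x = lima: open {lima} ∋ x has {lima} ∩ (A ∖ {lima}) = ∅, so x is NOT a limit point.
  x = mike: opens ∋ x are {lima, mike}, {lima, mike, november}, {lima, mike, oscar}, {kilo, lima, mike, oscar}, {lima, mike, november, oscar}, {kilo, lima, mike, november, oscar}; each meets A ∖ {mike}, so x IS a limit point.
  x = november: open {november} ∋ x has {november} ∩ (A ∖ {november}) = ∅, so x is NOT a limit point.
  x = oscar: open {oscar} ∋ x has {oscar} ∩ (A ∖ {oscar}) = ∅, so x is NOT a limit point.
Collecting: A' = {mike}.


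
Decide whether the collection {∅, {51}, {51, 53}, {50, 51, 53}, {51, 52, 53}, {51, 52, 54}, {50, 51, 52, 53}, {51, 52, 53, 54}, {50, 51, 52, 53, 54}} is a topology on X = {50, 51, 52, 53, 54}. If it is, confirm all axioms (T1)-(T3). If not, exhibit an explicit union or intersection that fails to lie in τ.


τ is NOT a topology on X.

Axiom (T1): ∅ ∈ τ? Yes; X ∈ τ? Yes.
Axiom (T2/T3): check pairwise unions and intersections of members of τ.
Counterexample for (T3): {51, 52, 53} ∩ {51, 52, 54} = {51, 52} ∉ τ. Therefore τ is NOT a topology.


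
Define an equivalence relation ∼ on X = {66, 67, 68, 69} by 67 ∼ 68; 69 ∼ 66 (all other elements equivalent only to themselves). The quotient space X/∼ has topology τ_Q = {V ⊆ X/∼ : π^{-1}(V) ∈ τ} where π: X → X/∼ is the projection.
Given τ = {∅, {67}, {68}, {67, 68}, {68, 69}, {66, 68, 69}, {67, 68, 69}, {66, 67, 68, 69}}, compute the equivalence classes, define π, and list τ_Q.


X/∼ = {[66=69], [67=68]}; |τ_Q| = 3.

Equivalence classes: [66=69], [67=68].
Quotient map π: X → X/∼ sends 66 ↦ [66=69], 67 ↦ [67=68], 68 ↦ [67=68], 69 ↦ [66=69].
For each subset V ⊆ X/∼, compute π^{-1}(V) ⊆ X and check whether π^{-1}(V) ∈ τ. V is open in τ_Q iff π^{-1}(V) ∈ τ.
  V = {}: π^{-1}(V) = ∅ ∈ τ ✓.
  V = {[66=69]}: π^{-1}(V) = {66, 69} ∉ τ ✗.
  V = {[67=68]}: π^{-1}(V) = {67, 68} ∈ τ ✓.
  V = {[66=69], [67=68]}: π^{-1}(V) = {66, 67, 68, 69} ∈ τ ✓.
Open sets in the quotient: τ_Q = {{}, {[67=68]}, {[66=69], [67=68]}} (3 elements).


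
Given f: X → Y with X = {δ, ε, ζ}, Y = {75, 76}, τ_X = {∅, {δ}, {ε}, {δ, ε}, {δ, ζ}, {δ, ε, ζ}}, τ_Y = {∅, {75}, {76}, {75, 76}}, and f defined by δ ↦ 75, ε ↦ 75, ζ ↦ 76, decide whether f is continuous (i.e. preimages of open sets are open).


f is NOT continuous.

Compute f^{-1}(U) for each U ∈ τ_Y:
  U = ∅: f^{-1}(U) = ∅ ∈ τ_X ✓.
  U = {75}: f^{-1}(U) = {δ, ε} ∈ τ_X ✓.
  U = {76}: f^{-1}(U) = {ζ} ∉ τ_X ✗.
  U = {75, 76}: f^{-1}(U) = {δ, ε, ζ} ∈ τ_X ✓.
Found U = {76} with f^{-1}(U) = {ζ} not in τ_X. Therefore f is NOT continuous.


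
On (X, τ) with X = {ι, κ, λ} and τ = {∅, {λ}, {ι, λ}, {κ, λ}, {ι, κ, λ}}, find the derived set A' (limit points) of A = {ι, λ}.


A' = {ι, κ}

For each x ∈ X, list the open sets U ∈ τ with x ∈ U, then check whether U ∩ (A ∖ {x}) ≠ ∅ for every such U.
  x = ι: opens ∋ x are {ι, λ}, {ι, κ, λ}; each meets A ∖ {ι}, so x IS a limit point.
  x = κ: opens ∋ x are {κ, λ}, {ι, κ, λ}; each meets A ∖ {κ}, so x IS a limit point.
  x = λ: open {λ} ∋ x has {λ} ∩ (A ∖ {λ}) = ∅, so x is NOT a limit point.
Collecting: A' = {ι, κ}.


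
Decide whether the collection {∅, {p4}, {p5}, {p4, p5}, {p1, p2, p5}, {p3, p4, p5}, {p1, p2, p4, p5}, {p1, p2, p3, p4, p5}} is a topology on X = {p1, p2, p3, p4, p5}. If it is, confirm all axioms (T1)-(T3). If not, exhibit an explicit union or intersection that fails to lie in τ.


τ IS a topology on X.

Axiom (T1): ∅ ∈ τ? Yes; X ∈ τ? Yes.
Axiom (T2/T3): check pairwise unions and intersections of members of τ.
All pairwise intersections and unions checked — each lies in τ. Therefore τ satisfies (T1), (T2), (T3): it IS a topology on X.


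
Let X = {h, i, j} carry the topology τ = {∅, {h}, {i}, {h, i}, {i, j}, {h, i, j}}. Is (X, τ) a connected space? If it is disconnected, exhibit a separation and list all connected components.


(X, τ) is disconnected; components = [{h}, {i, j}].

Find clopen sets (U ∈ τ with X ∖ U ∈ τ):
  U = ∅, X ∖ U = {h, i, j} — both open, so U is clopen.
  U = {h}, X ∖ U = {i, j} — both open, so U is clopen.
  U = {i, j}, X ∖ U = {h} — both open, so U is clopen.
  U = {h, i, j}, X ∖ U = ∅ — both open, so U is clopen.
Nontrivial clopen(s) exist: e.g. {i, j}. So (X, τ) is disconnected.
Compute connected components by grouping points that agree on all clopens:
  component: {h}
  component: {i, j}


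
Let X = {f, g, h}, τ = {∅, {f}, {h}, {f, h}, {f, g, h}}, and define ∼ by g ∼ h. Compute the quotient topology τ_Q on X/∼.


X/∼ = {[f], [g=h]}; |τ_Q| = 3.

Equivalence classes: [f], [g=h].
Quotient map π: X → X/∼ sends f ↦ [f], g ↦ [g=h], h ↦ [g=h].
For each subset V ⊆ X/∼, compute π^{-1}(V) ⊆ X and check whether π^{-1}(V) ∈ τ. V is open in τ_Q iff π^{-1}(V) ∈ τ.
  V = {}: π^{-1}(V) = ∅ ∈ τ ✓.
  V = {[f]}: π^{-1}(V) = {f} ∈ τ ✓.
  V = {[g=h]}: π^{-1}(V) = {g, h} ∉ τ ✗.
  V = {[f], [g=h]}: π^{-1}(V) = {f, g, h} ∈ τ ✓.
Open sets in the quotient: τ_Q = {{}, {[f]}, {[f], [g=h]}} (3 elements).


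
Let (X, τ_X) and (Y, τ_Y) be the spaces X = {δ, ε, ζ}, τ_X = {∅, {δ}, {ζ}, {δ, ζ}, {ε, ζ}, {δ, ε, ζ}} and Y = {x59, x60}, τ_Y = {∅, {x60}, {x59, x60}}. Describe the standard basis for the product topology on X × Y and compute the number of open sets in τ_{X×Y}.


Basis B = {∅ × ∅, {δ} × {x60}, {ζ} × {x60}, {δ} × {x59, x60}, {δ, ζ} × {x60}, {ε, ζ} × {x60}, {ζ} × {x59, x60}, {δ, ε, ζ} × {x60}, {δ, ζ} × {x59, x60}, {ε, ζ} × {x59, x60}, {δ, ε, ζ} × {x59, x60}}; |τ_{X×Y}| = 18.

Enumerate products U × V with U ∈ τ_X, V ∈ τ_Y (deduplicated):
  ∅ × ∅ = {} (∅)
  {δ} × {x60} = {(δ,x60)}
  {ζ} × {x60} = {(ζ,x60)}
  {δ} × {x59, x60} = {(δ,x59), (δ,x60)}
  {δ, ζ} × {x60} = {(δ,x60), (ζ,x60)}
  {ε, ζ} × {x60} = {(ε,x60), (ζ,x60)}
  {ζ} × {x59, x60} = {(ζ,x59), (ζ,x60)}
  {δ, ε, ζ} × {x60} = {(δ,x60), (ε,x60), (ζ,x60)}
  {δ, ζ} × {x59, x60} = {(δ,x59), (δ,x60), (ζ,x59), (ζ,x60)}
  {ε, ζ} × {x59, x60} = {(ε,x59), (ε,x60), (ζ,x59), (ζ,x60)}
  {δ, ε, ζ} × {x59, x60} = {(δ,x59), (δ,x60), (ε,x59), (ε,x60), (ζ,x59), (ζ,x60)}
These 11 distinct sets form the basis B.
Close under arbitrary unions to get τ_{X×Y}; counting gives |τ_{X×Y}| = 18.


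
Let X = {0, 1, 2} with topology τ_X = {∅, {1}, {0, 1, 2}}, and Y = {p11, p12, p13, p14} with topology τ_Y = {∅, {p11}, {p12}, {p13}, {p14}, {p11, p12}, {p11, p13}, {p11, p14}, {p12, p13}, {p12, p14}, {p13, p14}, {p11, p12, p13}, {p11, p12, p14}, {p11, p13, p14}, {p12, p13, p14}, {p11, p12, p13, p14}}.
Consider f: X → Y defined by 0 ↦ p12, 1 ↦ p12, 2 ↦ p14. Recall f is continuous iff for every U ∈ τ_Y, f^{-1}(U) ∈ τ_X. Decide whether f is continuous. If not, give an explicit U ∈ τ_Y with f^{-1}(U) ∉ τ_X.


f is NOT continuous.

Compute f^{-1}(U) for each U ∈ τ_Y:
  U = ∅: f^{-1}(U) = ∅ ∈ τ_X ✓.
  U = {p11}: f^{-1}(U) = ∅ ∈ τ_X ✓.
  U = {p12}: f^{-1}(U) = {0, 1} ∉ τ_X ✗.
  U = {p13}: f^{-1}(U) = ∅ ∈ τ_X ✓.
  U = {p14}: f^{-1}(U) = {2} ∉ τ_X ✗.
  U = {p11, p12}: f^{-1}(U) = {0, 1} ∉ τ_X ✗.
  U = {p11, p13}: f^{-1}(U) = ∅ ∈ τ_X ✓.
  U = {p11, p14}: f^{-1}(U) = {2} ∉ τ_X ✗.
  U = {p12, p13}: f^{-1}(U) = {0, 1} ∉ τ_X ✗.
  U = {p12, p14}: f^{-1}(U) = {0, 1, 2} ∈ τ_X ✓.
  U = {p13, p14}: f^{-1}(U) = {2} ∉ τ_X ✗.
  U = {p11, p12, p13}: f^{-1}(U) = {0, 1} ∉ τ_X ✗.
  U = {p11, p12, p14}: f^{-1}(U) = {0, 1, 2} ∈ τ_X ✓.
  U = {p11, p13, p14}: f^{-1}(U) = {2} ∉ τ_X ✗.
  U = {p12, p13, p14}: f^{-1}(U) = {0, 1, 2} ∈ τ_X ✓.
  U = {p11, p12, p13, p14}: f^{-1}(U) = {0, 1, 2} ∈ τ_X ✓.
Found U = {p12} with f^{-1}(U) = {0, 1} not in τ_X. Therefore f is NOT continuous.


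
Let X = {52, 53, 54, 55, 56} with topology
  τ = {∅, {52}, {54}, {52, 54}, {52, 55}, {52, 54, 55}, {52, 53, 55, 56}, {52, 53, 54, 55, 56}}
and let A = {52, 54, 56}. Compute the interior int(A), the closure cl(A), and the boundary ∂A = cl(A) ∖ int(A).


int(A) = {52, 54}, cl(A) = {52, 53, 54, 55, 56}, ∂A = {53, 55, 56}.

Closed sets in (X, τ) are complements of opens:
  closed(X, τ) = {∅, {54}, {53, 56}, {53, 54, 56}, {53, 55, 56}, {52, 53, 55, 56}, {53, 54, 55, 56}, {52, 53, 54, 55, 56}}.
int(A) = ⋃ {U ∈ τ : U ⊆ A}. Opens contained in A: ∅, {52}, {54}, {52, 54}.
Taking the union of these: int(A) = {52, 54}.
cl(A) = ⋂ {C closed : A ⊆ C}. Closed sets containing A: {52, 53, 54, 55, 56}.
Intersecting these: cl(A) = {52, 53, 54, 55, 56}.
∂A = cl(A) ∖ int(A) = {52, 53, 54, 55, 56} ∖ {52, 54} = {53, 55, 56}.


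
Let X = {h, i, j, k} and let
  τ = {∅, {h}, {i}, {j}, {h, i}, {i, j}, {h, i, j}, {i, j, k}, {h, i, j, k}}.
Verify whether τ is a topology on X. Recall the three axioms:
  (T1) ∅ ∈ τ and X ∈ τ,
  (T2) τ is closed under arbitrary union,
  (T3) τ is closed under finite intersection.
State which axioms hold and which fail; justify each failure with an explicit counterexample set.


τ is NOT a topology on X.

Axiom (T1): ∅ ∈ τ? Yes; X ∈ τ? Yes.
Axiom (T2/T3): check pairwise unions and intersections of members of τ.
Counterexample for (T2): {h} ∪ {j} = {h, j} ∉ τ. Therefore τ is NOT a topology.
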